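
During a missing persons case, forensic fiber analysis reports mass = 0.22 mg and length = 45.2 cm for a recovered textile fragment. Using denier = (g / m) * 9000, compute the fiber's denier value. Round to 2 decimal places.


Denier calculation:
Mass in grams = 0.22 mg / 1000 = 0.00022 g
Length in meters = 45.2 cm / 100 = 0.452 m
Linear density = mass / length = 0.00022 / 0.452 = 0.00048673 g/m
Denier = (g/m) * 9000 = 0.00048673 * 9000 = 4.38

4.38


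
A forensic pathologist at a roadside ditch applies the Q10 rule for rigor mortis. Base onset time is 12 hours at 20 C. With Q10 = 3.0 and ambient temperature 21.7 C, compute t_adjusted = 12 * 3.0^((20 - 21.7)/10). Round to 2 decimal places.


Rigor mortis time adjustment:
Exponent = (T_ref - T_actual) / 10 = (20 - 21.7) / 10 = -0.17
Q10 factor = 3.0^-0.17 = 0.82964
t_adjusted = 12 * 0.82964 = 9.96 hours

9.96


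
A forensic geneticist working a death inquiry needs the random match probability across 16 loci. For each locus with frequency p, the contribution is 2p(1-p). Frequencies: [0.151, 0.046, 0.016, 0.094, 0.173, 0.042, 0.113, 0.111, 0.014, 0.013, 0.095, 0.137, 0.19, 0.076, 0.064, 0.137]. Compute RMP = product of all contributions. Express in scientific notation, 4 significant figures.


Computing RMP for 16 loci:
Locus 1: 2 * 0.151 * 0.849 = 0.256398
Locus 2: 2 * 0.046 * 0.954 = 0.087768
Locus 3: 2 * 0.016 * 0.984 = 0.031488
Locus 4: 2 * 0.094 * 0.906 = 0.170328
Locus 5: 2 * 0.173 * 0.827 = 0.286142
Locus 6: 2 * 0.042 * 0.958 = 0.080472
Locus 7: 2 * 0.113 * 0.887 = 0.200462
Locus 8: 2 * 0.111 * 0.889 = 0.197358
Locus 9: 2 * 0.014 * 0.986 = 0.027608
Locus 10: 2 * 0.013 * 0.987 = 0.025662
Locus 11: 2 * 0.095 * 0.905 = 0.17195
Locus 12: 2 * 0.137 * 0.863 = 0.236462
Locus 13: 2 * 0.19 * 0.81 = 0.3078
Locus 14: 2 * 0.076 * 0.924 = 0.140448
Locus 15: 2 * 0.064 * 0.936 = 0.119808
Locus 16: 2 * 0.137 * 0.863 = 0.236462
RMP = 3.879e-15

3.879e-15


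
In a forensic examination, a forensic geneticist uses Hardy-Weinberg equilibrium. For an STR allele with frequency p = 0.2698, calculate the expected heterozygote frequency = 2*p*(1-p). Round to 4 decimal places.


Hardy-Weinberg heterozygote frequency:
q = 1 - p = 1 - 0.2698 = 0.7302
2pq = 2 * 0.2698 * 0.7302 = 0.3940

0.3940


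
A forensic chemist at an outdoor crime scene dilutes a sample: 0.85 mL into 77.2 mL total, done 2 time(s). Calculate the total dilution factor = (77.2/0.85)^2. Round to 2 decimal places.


Dilution factor calculation:
Single dilution = V_total / V_sample = 77.2 / 0.85 ≈ 90.823529
Number of dilutions = 2
Total DF = (77.2 / 0.85)^2 (full precision, rounded at the end) = 8248.91

8248.91


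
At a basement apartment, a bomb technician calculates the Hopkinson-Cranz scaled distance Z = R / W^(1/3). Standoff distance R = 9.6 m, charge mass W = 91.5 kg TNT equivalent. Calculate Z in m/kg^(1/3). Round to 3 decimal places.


Scaled distance calculation:
W^(1/3) = 91.5^(1/3) = 4.506164
Z = R / W^(1/3) = 9.6 / 4.506164
Z = 2.130 m/kg^(1/3)

2.130


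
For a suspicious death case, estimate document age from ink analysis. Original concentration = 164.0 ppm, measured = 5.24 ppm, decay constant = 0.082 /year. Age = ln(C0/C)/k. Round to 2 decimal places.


Document age estimation:
C0/C = 164.0 / 5.24 = 31.29771
ln(C0/C) = 3.443545
t = 3.443545 / 0.082 = 41.99 years

41.99


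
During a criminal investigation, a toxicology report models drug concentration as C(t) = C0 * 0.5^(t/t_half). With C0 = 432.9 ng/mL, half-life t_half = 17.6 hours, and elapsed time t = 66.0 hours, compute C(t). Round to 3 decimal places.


Drug concentration decay:
Number of half-lives = t / t_half = 66.0 / 17.6 = 3.75
Decay factor = 0.5^3.75 = 0.07432544
C(t) = 432.9 * 0.07432544 = 32.175 ng/mL

32.175


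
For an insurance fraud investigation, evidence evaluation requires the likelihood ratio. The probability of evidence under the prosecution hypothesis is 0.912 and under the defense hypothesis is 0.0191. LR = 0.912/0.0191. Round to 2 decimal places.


Likelihood ratio calculation:
LR = P(E|Hp) / P(E|Hd)
LR = 0.912 / 0.0191
LR = 47.75

47.75


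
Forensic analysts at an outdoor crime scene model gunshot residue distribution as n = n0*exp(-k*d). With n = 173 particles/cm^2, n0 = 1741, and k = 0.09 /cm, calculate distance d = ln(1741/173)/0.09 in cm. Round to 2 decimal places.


GSR distance calculation:
n0/n = 1741 / 173 = 10.063584
ln(n0/n) = 2.308923
d = 2.308923 / 0.09 = 25.65 cm

25.65


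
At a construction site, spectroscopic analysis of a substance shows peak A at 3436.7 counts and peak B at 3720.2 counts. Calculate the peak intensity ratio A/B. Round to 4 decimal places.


Spectral peak ratio:
Peak A = 3436.7 counts
Peak B = 3720.2 counts
Ratio = 3436.7 / 3720.2 = 0.9238

0.9238


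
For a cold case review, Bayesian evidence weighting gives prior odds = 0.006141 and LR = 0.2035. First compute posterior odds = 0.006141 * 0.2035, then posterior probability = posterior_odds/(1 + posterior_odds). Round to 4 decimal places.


Bayesian evidence evaluation:
Posterior odds = prior_odds * LR = 0.006141 * 0.2035 = 0.001249693
Posterior probability = posterior_odds / (1 + posterior_odds)
= 0.001249693 / (1 + 0.001249693)
= 0.001249693 / 1.001249693
= 0.0012

0.0012


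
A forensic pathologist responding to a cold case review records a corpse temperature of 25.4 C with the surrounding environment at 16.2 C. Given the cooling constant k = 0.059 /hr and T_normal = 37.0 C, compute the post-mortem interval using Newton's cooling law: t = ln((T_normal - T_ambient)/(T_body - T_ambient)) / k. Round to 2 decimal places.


Using Newton's law of cooling:
t = ln((T_normal - T_ambient) / (T_body - T_ambient)) / k
T_normal - T_ambient = 20.8
T_body - T_ambient = 9.2
Ratio = 2.26087
ln(ratio) = 0.81575
t = 0.81575 / 0.059 = 13.83 hours

13.83


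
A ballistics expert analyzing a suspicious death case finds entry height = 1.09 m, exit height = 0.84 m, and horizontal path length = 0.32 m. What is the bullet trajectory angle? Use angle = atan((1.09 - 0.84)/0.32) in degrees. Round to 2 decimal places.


Bullet trajectory angle:
Height difference = 1.09 - 0.84 = 0.25 m
angle = atan(0.25 / 0.32)
angle = atan(0.78125)
angle = 38.00 degrees

38.00


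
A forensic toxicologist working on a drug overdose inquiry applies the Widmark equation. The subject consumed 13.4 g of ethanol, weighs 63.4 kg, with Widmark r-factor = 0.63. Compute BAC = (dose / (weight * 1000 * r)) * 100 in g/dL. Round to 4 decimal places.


Applying the Widmark formula:
BAC = (dose_g / (body_wt * 1000 * r)) * 100
Denominator = 63.4 * 1000 * 0.63 = 39942
BAC = (13.4 / 39942) * 100
BAC = 0.0335 g/dL

0.0335


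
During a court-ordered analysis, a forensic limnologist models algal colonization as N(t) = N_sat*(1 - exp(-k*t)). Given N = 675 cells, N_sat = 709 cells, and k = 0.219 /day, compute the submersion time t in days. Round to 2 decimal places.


PMSI from diatom colonization curve:
N / N_sat = 675 / 709 = 0.952045
1 - N/N_sat = 0.047955
ln(1 - N/N_sat) = -3.037492
t = -ln(1 - N/N_sat) / k = -(-3.037492) / 0.219 = 13.87 days

13.87


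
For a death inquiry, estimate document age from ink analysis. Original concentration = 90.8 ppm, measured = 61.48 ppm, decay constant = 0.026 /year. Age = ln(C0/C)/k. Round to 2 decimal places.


Document age estimation:
C0/C = 90.8 / 61.48 = 1.476903
ln(C0/C) = 0.389947
t = 0.389947 / 0.026 = 15.00 years

15.00


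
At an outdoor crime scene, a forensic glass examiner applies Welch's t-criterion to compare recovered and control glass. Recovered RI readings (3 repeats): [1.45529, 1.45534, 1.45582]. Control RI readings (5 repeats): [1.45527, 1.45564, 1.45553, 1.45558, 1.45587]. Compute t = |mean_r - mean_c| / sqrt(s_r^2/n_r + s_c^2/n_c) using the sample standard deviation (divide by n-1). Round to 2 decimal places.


Welch's t-criterion for glass RI comparison:
Recovered mean = sum / n_r = 4.36645 / 3 = 1.4554833
Control mean = sum / n_c = 7.27789 / 5 = 1.455578
Recovered sample variance s_r^2 = 8.56333e-08
Control sample variance s_c^2 = 4.657e-08
Welch SE (unpooled) = sqrt(s_r^2/n_r + s_c^2/n_c) = sqrt(2.85444e-08 + 9.314e-09) = sqrt(3.78584e-08) = 0.000194572
|mean_r - mean_c| = 9.46667e-05
t = 9.46667e-05 / 0.000194572 = 0.49

0.49


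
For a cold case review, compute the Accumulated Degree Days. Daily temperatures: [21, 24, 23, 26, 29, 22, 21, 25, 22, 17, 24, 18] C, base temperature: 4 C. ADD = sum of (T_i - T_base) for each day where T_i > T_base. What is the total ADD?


Computing ADD day by day:
Day 1: max(0, 21 - 4) = 17
Day 2: max(0, 24 - 4) = 20
Day 3: max(0, 23 - 4) = 19
Day 4: max(0, 26 - 4) = 22
Day 5: max(0, 29 - 4) = 25
Day 6: max(0, 22 - 4) = 18
Day 7: max(0, 21 - 4) = 17
Day 8: max(0, 25 - 4) = 21
Day 9: max(0, 22 - 4) = 18
Day 10: max(0, 17 - 4) = 13
Day 11: max(0, 24 - 4) = 20
Day 12: max(0, 18 - 4) = 14
Total ADD = 224

224


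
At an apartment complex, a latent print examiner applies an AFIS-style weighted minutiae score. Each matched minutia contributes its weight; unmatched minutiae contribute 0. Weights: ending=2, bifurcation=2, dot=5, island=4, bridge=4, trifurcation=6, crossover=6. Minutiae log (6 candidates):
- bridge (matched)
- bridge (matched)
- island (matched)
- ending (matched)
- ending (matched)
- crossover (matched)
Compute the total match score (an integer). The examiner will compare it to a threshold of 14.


Weighted minutiae match score:
  bridge: matched, +4 (running total 4)
  bridge: matched, +4 (running total 8)
  island: matched, +4 (running total 12)
  ending: matched, +2 (running total 14)
  ending: matched, +2 (running total 16)
  crossover: matched, +6 (running total 22)
Total score = 22
Threshold = 14; verdict = identification

22


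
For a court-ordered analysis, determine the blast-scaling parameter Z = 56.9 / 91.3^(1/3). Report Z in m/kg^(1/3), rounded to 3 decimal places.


Scaled distance calculation:
W^(1/3) = 91.3^(1/3) = 4.502879
Z = R / W^(1/3) = 56.9 / 4.502879
Z = 12.636 m/kg^(1/3)

12.636


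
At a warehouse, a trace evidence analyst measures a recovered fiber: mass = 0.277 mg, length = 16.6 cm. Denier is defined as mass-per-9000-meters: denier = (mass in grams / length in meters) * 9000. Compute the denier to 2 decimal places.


Denier calculation:
Mass in grams = 0.277 mg / 1000 = 0.000277 g
Length in meters = 16.6 cm / 100 = 0.166 m
Linear density = mass / length = 0.000277 / 0.166 = 0.00166867 g/m
Denier = (g/m) * 9000 = 0.00166867 * 9000 = 15.02

15.02


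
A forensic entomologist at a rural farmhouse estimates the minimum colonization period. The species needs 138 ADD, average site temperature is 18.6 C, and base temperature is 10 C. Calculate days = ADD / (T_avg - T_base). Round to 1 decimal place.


Insect development time:
Effective temperature = avg_temp - T_base = 18.6 - 10 = 8.6 C
Days = ADD / effective_temp = 138 / 8.6 = 16.0 days

16.0


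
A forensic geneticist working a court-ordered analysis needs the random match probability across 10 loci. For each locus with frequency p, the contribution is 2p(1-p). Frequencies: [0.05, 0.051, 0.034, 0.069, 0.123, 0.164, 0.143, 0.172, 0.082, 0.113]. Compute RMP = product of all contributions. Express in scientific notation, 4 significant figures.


Computing RMP for 10 loci:
Locus 1: 2 * 0.05 * 0.95 = 0.095
Locus 2: 2 * 0.051 * 0.949 = 0.096798
Locus 3: 2 * 0.034 * 0.966 = 0.065688
Locus 4: 2 * 0.069 * 0.931 = 0.128478
Locus 5: 2 * 0.123 * 0.877 = 0.215742
Locus 6: 2 * 0.164 * 0.836 = 0.274208
Locus 7: 2 * 0.143 * 0.857 = 0.245102
Locus 8: 2 * 0.172 * 0.828 = 0.284832
Locus 9: 2 * 0.082 * 0.918 = 0.150552
Locus 10: 2 * 0.113 * 0.887 = 0.200462
RMP = 9.673e-09

9.673e-09


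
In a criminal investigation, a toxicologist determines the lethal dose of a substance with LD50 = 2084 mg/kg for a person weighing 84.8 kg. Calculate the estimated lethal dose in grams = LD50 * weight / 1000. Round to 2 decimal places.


Lethal dose calculation:
Lethal dose = LD50 * body_weight / 1000
= 2084 * 84.8 / 1000
= 176723.2 / 1000
= 176.72 g

176.72


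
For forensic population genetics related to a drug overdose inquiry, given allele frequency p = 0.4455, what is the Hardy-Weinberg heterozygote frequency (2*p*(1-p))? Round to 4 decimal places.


Hardy-Weinberg heterozygote frequency:
q = 1 - p = 1 - 0.4455 = 0.5545
2pq = 2 * 0.4455 * 0.5545 = 0.4941

0.4941


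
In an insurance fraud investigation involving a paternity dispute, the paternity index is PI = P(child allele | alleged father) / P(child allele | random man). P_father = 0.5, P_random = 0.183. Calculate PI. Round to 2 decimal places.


Paternity Index calculation:
PI = P(allele|father) / P(allele|random)
PI = 0.5 / 0.183
PI = 2.73

2.73


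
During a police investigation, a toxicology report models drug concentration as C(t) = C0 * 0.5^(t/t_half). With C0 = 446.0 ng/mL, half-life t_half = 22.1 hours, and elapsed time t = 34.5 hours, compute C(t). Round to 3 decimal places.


Drug concentration decay:
Number of half-lives = t / t_half = 34.5 / 22.1 = 1.561086
Decay factor = 0.5^1.561086 = 0.33889588
C(t) = 446.0 * 0.33889588 = 151.148 ng/mL

151.148


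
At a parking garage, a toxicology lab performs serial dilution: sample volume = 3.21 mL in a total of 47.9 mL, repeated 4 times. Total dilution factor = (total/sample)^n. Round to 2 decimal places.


Dilution factor calculation:
Single dilution = V_total / V_sample = 47.9 / 3.21 ≈ 14.922118
Number of dilutions = 4
Total DF = (47.9 / 3.21)^4 (full precision, rounded at the end) = 49581.76

49581.76


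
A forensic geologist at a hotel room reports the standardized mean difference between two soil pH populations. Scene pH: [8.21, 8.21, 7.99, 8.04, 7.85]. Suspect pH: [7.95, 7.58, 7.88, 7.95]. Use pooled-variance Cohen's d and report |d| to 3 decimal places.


Pooled-variance Cohen's d for soil pH comparison:
Scene mean = 40.3 / 5 = 8.06
Suspect mean = 31.36 / 4 = 7.84
Scene sample variance s_s^2 = 0.0236
Suspect sample variance s_c^2 = 0.031133
Pooled variance = ((n_s-1)*s_s^2 + (n_c-1)*s_c^2) / (n_s + n_c - 2) = 0.026829
Pooled SD = sqrt(0.026829) = 0.163796
Mean difference = 0.22
|d| = |0.22| / 0.163796 = 1.343

1.343


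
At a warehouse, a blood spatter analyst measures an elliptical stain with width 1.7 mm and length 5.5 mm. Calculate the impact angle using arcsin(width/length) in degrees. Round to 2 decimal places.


Blood spatter impact angle calculation:
width / length = 1.7 / 5.5 = 0.309091
angle = arcsin(0.309091)
angle = 18.00 degrees

18.00


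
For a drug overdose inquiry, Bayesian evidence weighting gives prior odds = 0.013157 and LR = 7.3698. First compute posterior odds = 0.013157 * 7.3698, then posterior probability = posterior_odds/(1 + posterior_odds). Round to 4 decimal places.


Bayesian evidence evaluation:
Posterior odds = prior_odds * LR = 0.013157 * 7.3698 = 0.09696446
Posterior probability = posterior_odds / (1 + posterior_odds)
= 0.09696446 / (1 + 0.09696446)
= 0.09696446 / 1.09696446
= 0.0884

0.0884


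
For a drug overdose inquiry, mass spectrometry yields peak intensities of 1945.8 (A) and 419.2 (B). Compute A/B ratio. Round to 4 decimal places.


Spectral peak ratio:
Peak A = 1945.8 counts
Peak B = 419.2 counts
Ratio = 1945.8 / 419.2 = 4.6417

4.6417


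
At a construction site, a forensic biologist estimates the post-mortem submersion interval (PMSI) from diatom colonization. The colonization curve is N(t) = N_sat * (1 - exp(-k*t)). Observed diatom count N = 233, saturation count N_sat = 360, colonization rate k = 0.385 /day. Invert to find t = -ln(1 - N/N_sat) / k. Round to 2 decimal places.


PMSI from diatom colonization curve:
N / N_sat = 233 / 360 = 0.647222
1 - N/N_sat = 0.352778
ln(1 - N/N_sat) = -1.041916
t = -ln(1 - N/N_sat) / k = -(-1.041916) / 0.385 = 2.71 days

2.71


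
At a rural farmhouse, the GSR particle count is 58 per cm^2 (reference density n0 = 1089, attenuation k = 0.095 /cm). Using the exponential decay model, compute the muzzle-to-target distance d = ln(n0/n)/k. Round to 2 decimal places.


GSR distance calculation:
n0/n = 1089 / 58 = 18.775862
ln(n0/n) = 2.932572
d = 2.932572 / 0.095 = 30.87 cm

30.87


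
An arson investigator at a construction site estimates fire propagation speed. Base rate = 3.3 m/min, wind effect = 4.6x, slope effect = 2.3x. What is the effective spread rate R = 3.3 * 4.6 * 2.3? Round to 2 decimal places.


Fire spread rate calculation:
R = R0 * wind_factor * slope_factor
= 3.3 * 4.6 * 2.3
= 15.18 * 2.3
= 34.91 m/min

34.91


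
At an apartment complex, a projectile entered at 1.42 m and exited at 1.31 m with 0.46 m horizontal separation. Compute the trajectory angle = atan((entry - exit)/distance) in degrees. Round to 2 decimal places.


Bullet trajectory angle:
Height difference = 1.42 - 1.31 = 0.11 m
angle = atan(0.11 / 0.46)
angle = atan(0.23913)
angle = 13.45 degrees

13.45


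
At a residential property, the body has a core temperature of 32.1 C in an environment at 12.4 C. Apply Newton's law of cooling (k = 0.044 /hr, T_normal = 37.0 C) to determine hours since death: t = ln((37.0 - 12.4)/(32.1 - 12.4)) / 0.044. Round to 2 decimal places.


Using Newton's law of cooling:
t = ln((T_normal - T_ambient) / (T_body - T_ambient)) / k
T_normal - T_ambient = 24.6
T_body - T_ambient = 19.7
Ratio = 1.248731
ln(ratio) = 0.222128
t = 0.222128 / 0.044 = 5.05 hours

5.05


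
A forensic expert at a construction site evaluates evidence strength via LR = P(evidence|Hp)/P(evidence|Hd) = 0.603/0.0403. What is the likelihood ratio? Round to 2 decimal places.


Likelihood ratio calculation:
LR = P(E|Hp) / P(E|Hd)
LR = 0.603 / 0.0403
LR = 14.96

14.96


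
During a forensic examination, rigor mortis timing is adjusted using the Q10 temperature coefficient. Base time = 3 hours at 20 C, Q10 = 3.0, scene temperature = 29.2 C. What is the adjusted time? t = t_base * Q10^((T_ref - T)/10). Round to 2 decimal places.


Rigor mortis time adjustment:
Exponent = (T_ref - T_actual) / 10 = (20 - 29.2) / 10 = -0.92
Q10 factor = 3.0^-0.92 = 0.36396
t_adjusted = 3 * 0.36396 = 1.09 hours

1.09


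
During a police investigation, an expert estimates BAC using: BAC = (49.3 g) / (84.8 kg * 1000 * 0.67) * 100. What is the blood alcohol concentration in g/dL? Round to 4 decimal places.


Applying the Widmark formula:
BAC = (dose_g / (body_wt * 1000 * r)) * 100
Denominator = 84.8 * 1000 * 0.67 = 56816
BAC = (49.3 / 56816) * 100
BAC = 0.0868 g/dL

0.0868


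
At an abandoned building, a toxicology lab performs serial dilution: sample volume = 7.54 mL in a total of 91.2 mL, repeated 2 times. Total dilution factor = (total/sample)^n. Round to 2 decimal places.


Dilution factor calculation:
Single dilution = V_total / V_sample = 91.2 / 7.54 ≈ 12.095491
Number of dilutions = 2
Total DF = (91.2 / 7.54)^2 (full precision, rounded at the end) = 146.30

146.30


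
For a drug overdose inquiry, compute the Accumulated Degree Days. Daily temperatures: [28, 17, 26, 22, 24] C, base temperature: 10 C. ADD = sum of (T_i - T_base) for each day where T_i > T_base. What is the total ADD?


Computing ADD day by day:
Day 1: max(0, 28 - 10) = 18
Day 2: max(0, 17 - 10) = 7
Day 3: max(0, 26 - 10) = 16
Day 4: max(0, 22 - 10) = 12
Day 5: max(0, 24 - 10) = 14
Total ADD = 67

67


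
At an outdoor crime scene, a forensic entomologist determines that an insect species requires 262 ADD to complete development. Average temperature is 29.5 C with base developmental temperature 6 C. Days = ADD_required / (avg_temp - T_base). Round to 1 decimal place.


Insect development time:
Effective temperature = avg_temp - T_base = 29.5 - 6 = 23.5 C
Days = ADD / effective_temp = 262 / 23.5 = 11.1 days

11.1


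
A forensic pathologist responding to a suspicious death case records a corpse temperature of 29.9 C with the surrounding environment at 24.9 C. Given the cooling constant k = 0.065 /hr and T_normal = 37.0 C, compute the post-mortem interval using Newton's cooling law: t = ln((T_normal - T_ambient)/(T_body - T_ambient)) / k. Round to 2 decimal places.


Using Newton's law of cooling:
t = ln((T_normal - T_ambient) / (T_body - T_ambient)) / k
T_normal - T_ambient = 12.1
T_body - T_ambient = 5.0
Ratio = 2.42
ln(ratio) = 0.883768
t = 0.883768 / 0.065 = 13.60 hours

13.60


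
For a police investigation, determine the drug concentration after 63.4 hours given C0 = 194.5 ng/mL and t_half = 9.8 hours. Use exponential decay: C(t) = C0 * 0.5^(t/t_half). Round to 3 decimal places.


Drug concentration decay:
Number of half-lives = t / t_half = 63.4 / 9.8 = 6.469388
Decay factor = 0.5^6.469388 = 0.01128548
C(t) = 194.5 * 0.01128548 = 2.195 ng/mL

2.195


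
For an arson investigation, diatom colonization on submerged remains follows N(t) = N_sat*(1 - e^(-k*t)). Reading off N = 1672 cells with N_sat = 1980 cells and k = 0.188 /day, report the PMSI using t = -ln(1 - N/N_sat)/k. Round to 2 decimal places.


PMSI from diatom colonization curve:
N / N_sat = 1672 / 1980 = 0.844444
1 - N/N_sat = 0.155556
ln(1 - N/N_sat) = -1.860749
t = -ln(1 - N/N_sat) / k = -(-1.860749) / 0.188 = 9.90 days

9.90


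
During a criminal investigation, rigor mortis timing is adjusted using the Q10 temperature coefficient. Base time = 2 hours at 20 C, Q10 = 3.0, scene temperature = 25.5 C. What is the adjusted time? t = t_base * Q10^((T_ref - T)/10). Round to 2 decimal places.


Rigor mortis time adjustment:
Exponent = (T_ref - T_actual) / 10 = (20 - 25.5) / 10 = -0.55
Q10 factor = 3.0^-0.55 = 0.54649
t_adjusted = 2 * 0.54649 = 1.09 hours

1.09


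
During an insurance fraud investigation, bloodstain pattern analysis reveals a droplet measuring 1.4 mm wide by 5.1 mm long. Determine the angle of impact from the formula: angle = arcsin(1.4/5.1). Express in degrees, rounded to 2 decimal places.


Blood spatter impact angle calculation:
width / length = 1.4 / 5.1 = 0.27451
angle = arcsin(0.27451)
angle = 15.93 degrees

15.93


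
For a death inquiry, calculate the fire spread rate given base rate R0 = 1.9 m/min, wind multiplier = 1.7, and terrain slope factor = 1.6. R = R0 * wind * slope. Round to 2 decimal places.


Fire spread rate calculation:
R = R0 * wind_factor * slope_factor
= 1.9 * 1.7 * 1.6
= 3.23 * 1.6
= 5.17 m/min

5.17


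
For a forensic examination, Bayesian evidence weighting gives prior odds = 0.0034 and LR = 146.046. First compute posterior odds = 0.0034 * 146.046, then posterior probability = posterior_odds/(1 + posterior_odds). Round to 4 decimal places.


Bayesian evidence evaluation:
Posterior odds = prior_odds * LR = 0.0034 * 146.046 = 0.4965564
Posterior probability = posterior_odds / (1 + posterior_odds)
= 0.4965564 / (1 + 0.4965564)
= 0.4965564 / 1.4965564
= 0.3318

0.3318


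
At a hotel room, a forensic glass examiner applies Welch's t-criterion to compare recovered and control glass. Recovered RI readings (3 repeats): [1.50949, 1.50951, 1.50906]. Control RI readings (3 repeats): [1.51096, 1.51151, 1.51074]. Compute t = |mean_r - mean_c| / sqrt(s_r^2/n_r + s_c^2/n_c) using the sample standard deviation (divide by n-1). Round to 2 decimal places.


Welch's t-criterion for glass RI comparison:
Recovered mean = sum / n_r = 4.52806 / 3 = 1.5093533
Control mean = sum / n_c = 4.53321 / 3 = 1.51107
Recovered sample variance s_r^2 = 6.46333e-08
Control sample variance s_c^2 = 1.573e-07
Welch SE (unpooled) = sqrt(s_r^2/n_r + s_c^2/n_c) = sqrt(2.15444e-08 + 5.24333e-08) = sqrt(7.39777e-08) = 0.000271988
|mean_r - mean_c| = 0.00171667
t = 0.00171667 / 0.000271988 = 6.31

6.31


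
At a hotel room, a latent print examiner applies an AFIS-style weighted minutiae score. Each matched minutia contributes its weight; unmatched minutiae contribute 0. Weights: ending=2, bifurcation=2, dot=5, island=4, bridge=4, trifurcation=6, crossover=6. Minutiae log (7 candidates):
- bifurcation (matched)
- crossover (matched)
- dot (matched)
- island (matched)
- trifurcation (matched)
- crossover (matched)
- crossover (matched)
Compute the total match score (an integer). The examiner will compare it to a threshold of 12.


Weighted minutiae match score:
  bifurcation: matched, +2 (running total 2)
  crossover: matched, +6 (running total 8)
  dot: matched, +5 (running total 13)
  island: matched, +4 (running total 17)
  trifurcation: matched, +6 (running total 23)
  crossover: matched, +6 (running total 29)
  crossover: matched, +6 (running total 35)
Total score = 35
Threshold = 12; verdict = identification

35


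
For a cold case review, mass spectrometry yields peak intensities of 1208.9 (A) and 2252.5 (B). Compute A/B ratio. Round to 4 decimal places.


Spectral peak ratio:
Peak A = 1208.9 counts
Peak B = 2252.5 counts
Ratio = 1208.9 / 2252.5 = 0.5367

0.5367


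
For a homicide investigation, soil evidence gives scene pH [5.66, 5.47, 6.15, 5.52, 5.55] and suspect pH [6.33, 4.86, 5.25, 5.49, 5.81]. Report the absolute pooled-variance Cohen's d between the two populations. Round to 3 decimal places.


Pooled-variance Cohen's d for soil pH comparison:
Scene mean = 28.35 / 5 = 5.67
Suspect mean = 27.74 / 5 = 5.548
Scene sample variance s_s^2 = 0.07685
Suspect sample variance s_c^2 = 0.31142
Pooled variance = ((n_s-1)*s_s^2 + (n_c-1)*s_c^2) / (n_s + n_c - 2) = 0.194135
Pooled SD = sqrt(0.194135) = 0.440608
Mean difference = 0.122
|d| = |0.122| / 0.440608 = 0.277

0.277


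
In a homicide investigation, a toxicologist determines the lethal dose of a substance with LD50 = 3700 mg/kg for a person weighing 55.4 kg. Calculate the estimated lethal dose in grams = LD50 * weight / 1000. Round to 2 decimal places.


Lethal dose calculation:
Lethal dose = LD50 * body_weight / 1000
= 3700 * 55.4 / 1000
= 204980 / 1000
= 204.98 g

204.98


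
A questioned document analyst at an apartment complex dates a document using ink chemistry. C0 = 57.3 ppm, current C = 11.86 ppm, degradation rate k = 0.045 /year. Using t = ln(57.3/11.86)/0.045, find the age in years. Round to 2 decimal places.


Document age estimation:
C0/C = 57.3 / 11.86 = 4.831366
ln(C0/C) = 1.575129
t = 1.575129 / 0.045 = 35.00 years

35.00


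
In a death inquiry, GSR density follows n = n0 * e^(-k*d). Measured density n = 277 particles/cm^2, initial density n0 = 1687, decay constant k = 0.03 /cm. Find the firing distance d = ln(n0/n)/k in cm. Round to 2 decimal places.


GSR distance calculation:
n0/n = 1687 / 277 = 6.090253
ln(n0/n) = 1.80669
d = 1.80669 / 0.03 = 60.22 cm

60.22


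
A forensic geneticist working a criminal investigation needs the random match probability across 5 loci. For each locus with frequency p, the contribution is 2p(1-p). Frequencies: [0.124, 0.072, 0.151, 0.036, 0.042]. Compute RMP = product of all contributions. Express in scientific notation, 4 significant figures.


Computing RMP for 5 loci:
Locus 1: 2 * 0.124 * 0.876 = 0.217248
Locus 2: 2 * 0.072 * 0.928 = 0.133632
Locus 3: 2 * 0.151 * 0.849 = 0.256398
Locus 4: 2 * 0.036 * 0.964 = 0.069408
Locus 5: 2 * 0.042 * 0.958 = 0.080472
RMP = 4.158e-05

4.158e-05


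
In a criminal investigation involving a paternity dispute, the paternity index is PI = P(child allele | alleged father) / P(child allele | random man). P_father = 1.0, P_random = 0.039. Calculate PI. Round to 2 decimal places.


Paternity Index calculation:
PI = P(allele|father) / P(allele|random)
PI = 1.0 / 0.039
PI = 25.64

25.64


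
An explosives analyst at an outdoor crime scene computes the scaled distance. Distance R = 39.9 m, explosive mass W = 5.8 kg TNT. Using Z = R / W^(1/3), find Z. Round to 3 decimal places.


Scaled distance calculation:
W^(1/3) = 5.8^(1/3) = 1.796702
Z = R / W^(1/3) = 39.9 / 1.796702
Z = 22.207 m/kg^(1/3)

22.207


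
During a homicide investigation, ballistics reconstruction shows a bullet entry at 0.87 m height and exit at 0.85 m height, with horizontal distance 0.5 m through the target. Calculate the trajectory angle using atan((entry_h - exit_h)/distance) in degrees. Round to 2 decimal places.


Bullet trajectory angle:
Height difference = 0.87 - 0.85 = 0.02 m
angle = atan(0.02 / 0.5)
angle = atan(0.04)
angle = 2.29 degrees

2.29


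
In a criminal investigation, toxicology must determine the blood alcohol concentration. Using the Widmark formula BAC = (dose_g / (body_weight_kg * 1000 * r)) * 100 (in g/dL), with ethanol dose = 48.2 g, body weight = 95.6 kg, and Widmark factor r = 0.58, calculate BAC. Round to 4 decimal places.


Applying the Widmark formula:
BAC = (dose_g / (body_wt * 1000 * r)) * 100
Denominator = 95.6 * 1000 * 0.58 = 55448
BAC = (48.2 / 55448) * 100
BAC = 0.0869 g/dL

0.0869


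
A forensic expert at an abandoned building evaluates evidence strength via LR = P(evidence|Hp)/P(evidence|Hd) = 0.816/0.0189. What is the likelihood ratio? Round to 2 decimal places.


Likelihood ratio calculation:
LR = P(E|Hp) / P(E|Hd)
LR = 0.816 / 0.0189
LR = 43.17

43.17


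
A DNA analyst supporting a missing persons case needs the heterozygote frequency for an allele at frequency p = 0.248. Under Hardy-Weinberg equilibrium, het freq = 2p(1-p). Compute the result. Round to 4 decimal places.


Hardy-Weinberg heterozygote frequency:
q = 1 - p = 1 - 0.248 = 0.752
2pq = 2 * 0.248 * 0.752 = 0.3730

0.3730


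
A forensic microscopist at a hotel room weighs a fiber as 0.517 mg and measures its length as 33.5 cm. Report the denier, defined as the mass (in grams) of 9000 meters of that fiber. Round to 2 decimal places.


Denier calculation:
Mass in grams = 0.517 mg / 1000 = 0.000517 g
Length in meters = 33.5 cm / 100 = 0.335 m
Linear density = mass / length = 0.000517 / 0.335 = 0.00154328 g/m
Denier = (g/m) * 9000 = 0.00154328 * 9000 = 13.89

13.89


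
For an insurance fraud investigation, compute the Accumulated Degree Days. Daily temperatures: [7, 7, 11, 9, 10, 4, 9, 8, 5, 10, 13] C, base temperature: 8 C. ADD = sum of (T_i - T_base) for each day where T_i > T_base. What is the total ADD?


Computing ADD day by day:
Day 1: max(0, 7 - 8) = 0
Day 2: max(0, 7 - 8) = 0
Day 3: max(0, 11 - 8) = 3
Day 4: max(0, 9 - 8) = 1
Day 5: max(0, 10 - 8) = 2
Day 6: max(0, 4 - 8) = 0
Day 7: max(0, 9 - 8) = 1
Day 8: max(0, 8 - 8) = 0
Day 9: max(0, 5 - 8) = 0
Day 10: max(0, 10 - 8) = 2
Day 11: max(0, 13 - 8) = 5
Total ADD = 14

14


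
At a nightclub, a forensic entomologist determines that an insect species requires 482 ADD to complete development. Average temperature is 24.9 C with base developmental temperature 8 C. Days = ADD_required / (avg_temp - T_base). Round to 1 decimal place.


Insect development time:
Effective temperature = avg_temp - T_base = 24.9 - 8 = 16.9 C
Days = ADD / effective_temp = 482 / 16.9 = 28.5 days

28.5


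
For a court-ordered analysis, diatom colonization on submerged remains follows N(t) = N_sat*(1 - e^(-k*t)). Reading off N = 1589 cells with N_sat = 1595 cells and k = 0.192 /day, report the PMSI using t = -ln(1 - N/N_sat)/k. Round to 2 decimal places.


PMSI from diatom colonization curve:
N / N_sat = 1589 / 1595 = 0.996238
1 - N/N_sat = 0.003762
ln(1 - N/N_sat) = -5.582805
t = -ln(1 - N/N_sat) / k = -(-5.582805) / 0.192 = 29.08 days

29.08


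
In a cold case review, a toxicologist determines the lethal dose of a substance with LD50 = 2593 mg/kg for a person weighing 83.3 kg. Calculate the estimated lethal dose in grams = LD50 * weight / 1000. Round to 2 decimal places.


Lethal dose calculation:
Lethal dose = LD50 * body_weight / 1000
= 2593 * 83.3 / 1000
= 215996.9 / 1000
= 216.00 g

216.00


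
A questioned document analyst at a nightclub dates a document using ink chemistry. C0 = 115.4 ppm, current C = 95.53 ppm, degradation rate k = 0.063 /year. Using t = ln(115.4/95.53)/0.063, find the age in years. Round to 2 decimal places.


Document age estimation:
C0/C = 115.4 / 95.53 = 1.207997
ln(C0/C) = 0.188964
t = 0.188964 / 0.063 = 3.00 years

3.00


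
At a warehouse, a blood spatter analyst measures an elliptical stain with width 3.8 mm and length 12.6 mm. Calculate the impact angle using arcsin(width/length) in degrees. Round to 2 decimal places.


Blood spatter impact angle calculation:
width / length = 3.8 / 12.6 = 0.301587
angle = arcsin(0.301587)
angle = 17.55 degrees

17.55


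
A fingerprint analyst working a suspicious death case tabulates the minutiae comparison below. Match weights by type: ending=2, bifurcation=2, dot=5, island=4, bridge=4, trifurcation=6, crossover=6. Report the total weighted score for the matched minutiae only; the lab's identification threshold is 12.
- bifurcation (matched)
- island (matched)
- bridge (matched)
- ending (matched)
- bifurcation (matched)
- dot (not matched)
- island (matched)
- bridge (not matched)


Weighted minutiae match score:
  bifurcation: matched, +2 (running total 2)
  island: matched, +4 (running total 6)
  bridge: matched, +4 (running total 10)
  ending: matched, +2 (running total 12)
  bifurcation: matched, +2 (running total 14)
  dot: not matched, +0
  island: matched, +4 (running total 18)
  bridge: not matched, +0
Total score = 18
Threshold = 12; verdict = identification

18


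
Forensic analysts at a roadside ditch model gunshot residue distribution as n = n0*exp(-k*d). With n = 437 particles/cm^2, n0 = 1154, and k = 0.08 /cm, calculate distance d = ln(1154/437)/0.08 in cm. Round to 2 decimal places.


GSR distance calculation:
n0/n = 1154 / 437 = 2.640732
ln(n0/n) = 0.971056
d = 0.971056 / 0.08 = 12.14 cm

12.14


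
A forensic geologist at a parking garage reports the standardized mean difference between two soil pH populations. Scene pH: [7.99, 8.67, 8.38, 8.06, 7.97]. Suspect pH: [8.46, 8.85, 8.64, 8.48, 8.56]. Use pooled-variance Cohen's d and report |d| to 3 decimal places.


Pooled-variance Cohen's d for soil pH comparison:
Scene mean = 41.07 / 5 = 8.214
Suspect mean = 42.99 / 5 = 8.598
Scene sample variance s_s^2 = 0.09223
Suspect sample variance s_c^2 = 0.02492
Pooled variance = ((n_s-1)*s_s^2 + (n_c-1)*s_c^2) / (n_s + n_c - 2) = 0.058575
Pooled SD = sqrt(0.058575) = 0.242023
Mean difference = -0.384
|d| = |-0.384| / 0.242023 = 1.587

1.587


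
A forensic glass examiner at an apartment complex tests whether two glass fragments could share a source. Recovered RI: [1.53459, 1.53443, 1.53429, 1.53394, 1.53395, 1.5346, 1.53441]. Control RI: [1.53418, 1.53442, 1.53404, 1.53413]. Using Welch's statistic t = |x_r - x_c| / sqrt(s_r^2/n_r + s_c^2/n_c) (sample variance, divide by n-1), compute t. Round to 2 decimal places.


Welch's t-criterion for glass RI comparison:
Recovered mean = sum / n_r = 10.74021 / 7 = 1.5343157
Control mean = sum / n_c = 6.13677 / 4 = 1.5341925
Recovered sample variance s_r^2 = 7.55952e-08
Control sample variance s_c^2 = 2.63583e-08
Welch SE (unpooled) = sqrt(s_r^2/n_r + s_c^2/n_c) = sqrt(1.07993e-08 + 6.58958e-09) = sqrt(1.73889e-08) = 0.000131867
|mean_r - mean_c| = 0.000123214
t = 0.000123214 / 0.000131867 = 0.93

0.93


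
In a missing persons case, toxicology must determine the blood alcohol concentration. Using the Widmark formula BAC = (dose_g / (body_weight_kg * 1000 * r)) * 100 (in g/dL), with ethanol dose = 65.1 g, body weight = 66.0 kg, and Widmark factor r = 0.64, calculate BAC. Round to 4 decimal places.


Applying the Widmark formula:
BAC = (dose_g / (body_wt * 1000 * r)) * 100
Denominator = 66.0 * 1000 * 0.64 = 42240
BAC = (65.1 / 42240) * 100
BAC = 0.1541 g/dL

0.1541


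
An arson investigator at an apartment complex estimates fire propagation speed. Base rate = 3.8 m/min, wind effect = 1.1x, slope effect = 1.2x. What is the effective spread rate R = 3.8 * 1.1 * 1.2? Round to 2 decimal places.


Fire spread rate calculation:
R = R0 * wind_factor * slope_factor
= 3.8 * 1.1 * 1.2
= 4.18 * 1.2
= 5.02 m/min

5.02


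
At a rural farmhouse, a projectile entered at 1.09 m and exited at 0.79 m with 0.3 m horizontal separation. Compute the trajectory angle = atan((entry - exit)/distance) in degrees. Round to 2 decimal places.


Bullet trajectory angle:
Height difference = 1.09 - 0.79 = 0.3 m
angle = atan(0.3 / 0.3)
angle = atan(1)
angle = 45.00 degrees

45.00


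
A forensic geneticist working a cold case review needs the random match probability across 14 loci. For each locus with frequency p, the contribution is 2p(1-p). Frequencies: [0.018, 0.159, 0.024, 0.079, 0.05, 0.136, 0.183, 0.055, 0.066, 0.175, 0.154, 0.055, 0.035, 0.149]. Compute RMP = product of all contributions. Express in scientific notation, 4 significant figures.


Computing RMP for 14 loci:
Locus 1: 2 * 0.018 * 0.982 = 0.035352
Locus 2: 2 * 0.159 * 0.841 = 0.267438
Locus 3: 2 * 0.024 * 0.976 = 0.046848
Locus 4: 2 * 0.079 * 0.921 = 0.145518
Locus 5: 2 * 0.05 * 0.95 = 0.095
Locus 6: 2 * 0.136 * 0.864 = 0.235008
Locus 7: 2 * 0.183 * 0.817 = 0.299022
Locus 8: 2 * 0.055 * 0.945 = 0.10395
Locus 9: 2 * 0.066 * 0.934 = 0.123288
Locus 10: 2 * 0.175 * 0.825 = 0.28875
Locus 11: 2 * 0.154 * 0.846 = 0.260568
Locus 12: 2 * 0.055 * 0.945 = 0.10395
Locus 13: 2 * 0.035 * 0.965 = 0.06755
Locus 14: 2 * 0.149 * 0.851 = 0.253598
RMP = 7.388e-13

7.388e-13


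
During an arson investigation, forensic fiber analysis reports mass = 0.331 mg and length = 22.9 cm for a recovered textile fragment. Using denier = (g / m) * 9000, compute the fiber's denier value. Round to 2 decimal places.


Denier calculation:
Mass in grams = 0.331 mg / 1000 = 0.000331 g
Length in meters = 22.9 cm / 100 = 0.229 m
Linear density = mass / length = 0.000331 / 0.229 = 0.00144541 g/m
Denier = (g/m) * 9000 = 0.00144541 * 9000 = 13.01

13.01


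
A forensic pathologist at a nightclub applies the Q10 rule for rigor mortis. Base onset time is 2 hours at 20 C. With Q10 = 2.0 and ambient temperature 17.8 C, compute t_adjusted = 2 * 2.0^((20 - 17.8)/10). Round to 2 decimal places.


Rigor mortis time adjustment:
Exponent = (T_ref - T_actual) / 10 = (20 - 17.8) / 10 = 0.22
Q10 factor = 2.0^0.22 = 1.16473
t_adjusted = 2 * 1.16473 = 2.33 hours

2.33


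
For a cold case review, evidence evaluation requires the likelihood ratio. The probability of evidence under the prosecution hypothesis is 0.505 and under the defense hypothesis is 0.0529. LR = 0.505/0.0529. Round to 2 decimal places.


Likelihood ratio calculation:
LR = P(E|Hp) / P(E|Hd)
LR = 0.505 / 0.0529
LR = 9.55

9.55


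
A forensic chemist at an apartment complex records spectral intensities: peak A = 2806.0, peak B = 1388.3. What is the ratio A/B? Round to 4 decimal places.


Spectral peak ratio:
Peak A = 2806.0 counts
Peak B = 1388.3 counts
Ratio = 2806.0 / 1388.3 = 2.0212

2.0212


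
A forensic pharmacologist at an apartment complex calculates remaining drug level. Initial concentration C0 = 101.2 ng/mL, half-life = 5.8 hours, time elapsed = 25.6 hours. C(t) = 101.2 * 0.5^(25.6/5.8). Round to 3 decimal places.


Drug concentration decay:
Number of half-lives = t / t_half = 25.6 / 5.8 = 4.413793
Decay factor = 0.5^4.413793 = 0.04691545
C(t) = 101.2 * 0.04691545 = 4.748 ng/mL

4.748


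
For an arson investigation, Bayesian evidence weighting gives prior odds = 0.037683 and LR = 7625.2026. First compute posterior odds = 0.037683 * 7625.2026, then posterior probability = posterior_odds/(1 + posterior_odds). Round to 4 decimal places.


Bayesian evidence evaluation:
Posterior odds = prior_odds * LR = 0.037683 * 7625.2026 = 287.3405
Posterior probability = posterior_odds / (1 + posterior_odds)
= 287.3405 / (1 + 287.3405)
= 287.3405 / 288.3405
= 0.9965

0.9965


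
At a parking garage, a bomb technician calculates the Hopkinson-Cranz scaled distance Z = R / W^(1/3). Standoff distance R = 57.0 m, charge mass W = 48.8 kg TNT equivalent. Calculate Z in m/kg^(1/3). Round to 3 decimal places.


Scaled distance calculation:
W^(1/3) = 48.8^(1/3) = 3.65432
Z = R / W^(1/3) = 57.0 / 3.65432
Z = 15.598 m/kg^(1/3)

15.598


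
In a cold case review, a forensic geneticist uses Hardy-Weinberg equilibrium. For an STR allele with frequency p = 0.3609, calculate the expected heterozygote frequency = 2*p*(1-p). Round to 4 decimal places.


Hardy-Weinberg heterozygote frequency:
q = 1 - p = 1 - 0.3609 = 0.6391
2pq = 2 * 0.3609 * 0.6391 = 0.4613

0.4613
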